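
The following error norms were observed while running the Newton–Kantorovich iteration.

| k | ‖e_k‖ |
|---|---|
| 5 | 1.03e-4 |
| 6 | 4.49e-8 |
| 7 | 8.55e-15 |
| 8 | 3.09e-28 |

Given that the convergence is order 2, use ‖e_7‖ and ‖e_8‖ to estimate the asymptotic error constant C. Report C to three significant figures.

C ≈ ‖e_8‖ / ‖e_7‖^2
  = 3.09e-28 / (8.55e-15)^2
  = 3.09e-28 / 7.31025e-29 ≈ 4.2269

4.23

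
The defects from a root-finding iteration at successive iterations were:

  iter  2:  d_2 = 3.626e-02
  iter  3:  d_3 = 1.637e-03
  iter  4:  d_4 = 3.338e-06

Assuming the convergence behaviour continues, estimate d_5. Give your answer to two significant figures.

First estimate the order: p ≈ ln(d_4/d_3) / ln(d_3/d_2) = ln(3.338e-06/1.637e-03)/ln(1.637e-03/3.626e-02) = ln(0.0020391)/ln(0.0451462) ≈ 1.9999.
Then d_5 ≈ d_4·(d_4/d_3)^p = 3.338e-06·(0.0020391)^1.9999 = 3.338e-06·4.16051e-06 ≈ 1.389e-11.

1.4e-11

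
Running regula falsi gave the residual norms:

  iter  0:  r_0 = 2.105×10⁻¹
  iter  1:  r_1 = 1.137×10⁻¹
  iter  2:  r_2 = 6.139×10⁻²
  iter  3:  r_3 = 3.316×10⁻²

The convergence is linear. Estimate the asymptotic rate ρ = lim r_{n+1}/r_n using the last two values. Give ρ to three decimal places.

ρ ≈ r_3/r_2 = 3.316×10⁻²/6.139×10⁻² = 0.54015

0.540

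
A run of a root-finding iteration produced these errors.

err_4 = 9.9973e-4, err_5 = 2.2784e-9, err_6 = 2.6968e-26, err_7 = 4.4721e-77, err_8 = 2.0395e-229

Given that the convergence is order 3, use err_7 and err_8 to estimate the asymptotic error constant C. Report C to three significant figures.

C ≈ err_8 / err_7^3
  = 2.0395e-229 / (4.4721e-77)^3
  = 2.0395e-229 / 8.94406e-230 ≈ 2.2803

2.28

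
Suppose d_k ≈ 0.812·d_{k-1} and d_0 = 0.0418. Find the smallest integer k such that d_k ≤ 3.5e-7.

After k steps, d_k ≈ 0.0418·0.812^k.
Need 0.812^k ≤ 3.5e-7/0.0418 = 8.37321e-06.
k ≥ ln(8.37321e-06)/ln(0.812) = -11.6905/-0.20825 = 56.137.
Smallest integer k = 57.

57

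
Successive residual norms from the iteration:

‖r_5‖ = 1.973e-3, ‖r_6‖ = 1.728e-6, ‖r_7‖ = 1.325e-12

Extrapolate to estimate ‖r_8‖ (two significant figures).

7.8e-25

First estimate the order: p ≈ ln(‖r_7‖/‖r_6‖) / ln(‖r_6‖/‖r_5‖) = ln(1.325e-12/1.728e-6)/ln(1.728e-6/1.973e-3) = ln(7.66782e-07)/ln(0.000875824) ≈ 2.0001.
Then ‖r_8‖ ≈ ‖r_7‖·(‖r_7‖/‖r_6‖)^p = 1.325e-12·(7.66782e-07)^2.0001 = 1.325e-12·5.87127e-13 ≈ 7.779e-25.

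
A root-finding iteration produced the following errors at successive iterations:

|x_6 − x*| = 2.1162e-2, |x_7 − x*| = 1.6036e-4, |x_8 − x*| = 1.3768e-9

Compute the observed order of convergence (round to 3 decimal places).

2.389

p ≈ ln(|x_8 − x*|/|x_7 − x*|) / ln(|x_7 − x*|/|x_6 − x*|)
  = ln(1.3768e-9/1.6036e-4) / ln(1.6036e-4/2.1162e-2)
  = ln(8.58568e-06) / ln(0.00757773)
  = -11.665415 / -4.882542 ≈ 2.389209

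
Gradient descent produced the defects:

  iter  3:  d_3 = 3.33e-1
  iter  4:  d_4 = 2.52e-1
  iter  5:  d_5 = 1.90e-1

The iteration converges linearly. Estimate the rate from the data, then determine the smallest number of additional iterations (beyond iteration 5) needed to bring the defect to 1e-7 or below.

52

Rate ρ ≈ d_5/d_4 = 1.90e-1/2.52e-1 = 0.7540.
After j more steps, d_{5+j} ≈ 1.90e-1·ρ^j; need ρ^j ≤ 1e-7/1.90e-1 = 5.26316e-07.
j ≥ ln(5.26316e-07)/ln(0.7540) = -14.4574/-0.28236 = 51.202.
So 52 more iterations are needed.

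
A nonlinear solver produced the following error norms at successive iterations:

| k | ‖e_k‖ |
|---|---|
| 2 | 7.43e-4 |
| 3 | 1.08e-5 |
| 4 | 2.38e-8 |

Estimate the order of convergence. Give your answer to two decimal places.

p ≈ ln(‖e_4‖/‖e_3‖) / ln(‖e_3‖/‖e_2‖)
  = ln(2.38e-8/1.08e-5) / ln(1.08e-5/7.43e-4)
  = ln(0.0022037) / ln(0.0145357)
  = -6.11762 / -4.23115 ≈ 1.44585

1.45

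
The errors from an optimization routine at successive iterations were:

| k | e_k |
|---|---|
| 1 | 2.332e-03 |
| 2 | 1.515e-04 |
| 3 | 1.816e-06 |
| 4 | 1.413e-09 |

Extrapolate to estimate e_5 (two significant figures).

First estimate the order: p ≈ ln(e_4/e_3) / ln(e_3/e_2) = ln(1.413e-09/1.816e-06)/ln(1.816e-06/1.515e-04) = ln(0.000778084)/ln(0.0119868) ≈ 1.6182.
Then e_5 ≈ e_4·(e_4/e_3)^p = 1.413e-09·(0.000778084)^1.6182 = 1.413e-09·9.31235e-06 ≈ 1.316e-14.

1.3e-14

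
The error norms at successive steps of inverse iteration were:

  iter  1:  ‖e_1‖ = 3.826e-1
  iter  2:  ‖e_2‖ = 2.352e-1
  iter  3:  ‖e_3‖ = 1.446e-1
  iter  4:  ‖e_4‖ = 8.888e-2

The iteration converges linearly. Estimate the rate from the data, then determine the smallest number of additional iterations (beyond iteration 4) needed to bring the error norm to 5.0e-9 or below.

35

Rate ρ ≈ ‖e_4‖/‖e_3‖ = 8.888e-2/1.446e-1 = 0.6147.
After j more steps, ‖e_{4+j}‖ ≈ 8.888e-2·ρ^j; need ρ^j ≤ 5.0e-9/8.888e-2 = 5.62556e-08.
j ≥ ln(5.62556e-08)/ln(0.6147) = -16.6934/-0.48662 = 34.305.
So 35 more iterations are needed.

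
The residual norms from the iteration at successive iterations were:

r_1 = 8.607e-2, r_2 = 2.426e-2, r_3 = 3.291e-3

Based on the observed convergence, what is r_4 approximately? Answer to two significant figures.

1.4e-4

First estimate the order: p ≈ ln(r_3/r_2) / ln(r_2/r_1) = ln(3.291e-3/2.426e-2)/ln(2.426e-2/8.607e-2) = ln(0.135655)/ln(0.281864) ≈ 1.5775.
Then r_4 ≈ r_3·(r_3/r_2)^p = 3.291e-3·(0.135655)^1.5775 = 3.291e-3·0.0427974 ≈ 0.0001408.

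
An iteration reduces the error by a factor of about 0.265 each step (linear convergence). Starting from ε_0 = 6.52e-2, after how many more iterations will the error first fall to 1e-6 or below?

9

After k steps, ε_k ≈ 6.52e-2·0.265^k.
Need 0.265^k ≤ 1e-6/6.52e-2 = 1.53374e-05.
k ≥ ln(1.53374e-05)/ln(0.265) = -11.0852/-1.32803 = 8.347.
Smallest integer k = 9.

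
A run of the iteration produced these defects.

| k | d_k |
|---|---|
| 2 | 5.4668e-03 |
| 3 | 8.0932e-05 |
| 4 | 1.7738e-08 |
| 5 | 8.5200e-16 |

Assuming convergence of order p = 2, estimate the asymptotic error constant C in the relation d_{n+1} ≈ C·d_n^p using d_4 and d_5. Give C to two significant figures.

C ≈ d_5 / d_4^2
  = 8.5200e-16 / (1.7738e-08)^2
  = 8.5200e-16 / 3.14637e-16 ≈ 2.7079

2.7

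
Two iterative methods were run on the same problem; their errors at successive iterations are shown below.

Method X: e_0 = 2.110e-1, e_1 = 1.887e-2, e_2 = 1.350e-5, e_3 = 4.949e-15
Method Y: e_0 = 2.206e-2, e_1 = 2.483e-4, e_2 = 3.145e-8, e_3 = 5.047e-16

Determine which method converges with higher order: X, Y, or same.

X

Method X: p ≈ ln(4.949e-15/1.350e-5)/ln(1.350e-5/1.887e-2) ≈ 3.00.
Method Y: p ≈ ln(5.047e-16/3.145e-8)/ln(3.145e-8/2.483e-4) ≈ 2.00.
Method X has the higher order (≈3.0 vs ≈2.0).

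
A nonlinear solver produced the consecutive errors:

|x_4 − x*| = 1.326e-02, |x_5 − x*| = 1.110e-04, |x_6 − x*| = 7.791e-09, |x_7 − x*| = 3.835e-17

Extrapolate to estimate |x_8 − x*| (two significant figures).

9.3e-34

First estimate the order: p ≈ ln(|x_7 − x*|/|x_6 − x*|) / ln(|x_6 − x*|/|x_5 − x*|) = ln(3.835e-17/7.791e-09)/ln(7.791e-09/1.110e-04) = ln(4.92235e-09)/ln(7.01892e-05) ≈ 2.0001.
Then |x_8 − x*| ≈ |x_7 − x*|·(|x_7 − x*|/|x_6 − x*|)^p = 3.835e-17·(4.92235e-09)^2.0001 = 3.835e-17·2.41832e-17 ≈ 9.274e-34.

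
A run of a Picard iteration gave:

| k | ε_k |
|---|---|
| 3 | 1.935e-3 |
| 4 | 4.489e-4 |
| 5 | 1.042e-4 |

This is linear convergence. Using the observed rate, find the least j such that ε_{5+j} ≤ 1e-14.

16

Rate ρ ≈ ε_5/ε_4 = 1.042e-4/4.489e-4 = 0.2321.
After j more steps, ε_{5+j} ≈ 1.042e-4·ρ^j; need ρ^j ≤ 1e-14/1.042e-4 = 9.59693e-11.
j ≥ ln(9.59693e-11)/ln(0.2321) = -23.0670/-1.46059 = 15.793.
So 16 more iterations are needed.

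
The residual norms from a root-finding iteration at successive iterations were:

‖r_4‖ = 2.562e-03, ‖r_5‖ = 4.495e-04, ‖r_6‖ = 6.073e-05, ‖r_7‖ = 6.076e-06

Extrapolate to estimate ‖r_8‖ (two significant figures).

First estimate the order: p ≈ ln(‖r_7‖/‖r_6‖) / ln(‖r_6‖/‖r_5‖) = ln(6.076e-06/6.073e-05)/ln(6.073e-05/4.495e-04) = ln(0.100049)/ln(0.135106) ≈ 1.1501.
Then ‖r_8‖ ≈ ‖r_7‖·(‖r_7‖/‖r_6‖)^p = 6.076e-06·(0.100049)^1.1501 = 6.076e-06·0.0708182 ≈ 4.303e-07.

4.3e-7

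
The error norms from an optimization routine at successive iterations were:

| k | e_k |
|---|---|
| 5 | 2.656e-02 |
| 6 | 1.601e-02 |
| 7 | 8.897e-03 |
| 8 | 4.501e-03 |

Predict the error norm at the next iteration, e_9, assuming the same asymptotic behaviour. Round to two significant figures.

2.0e-3

First estimate the order: p ≈ ln(e_8/e_7) / ln(e_7/e_6) = ln(4.501e-03/8.897e-03)/ln(8.897e-03/1.601e-02) = ln(0.505901)/ln(0.555715) ≈ 1.1599.
Then e_9 ≈ e_8·(e_8/e_7)^p = 4.501e-03·(0.505901)^1.1599 = 4.501e-03·0.453676 ≈ 0.002042.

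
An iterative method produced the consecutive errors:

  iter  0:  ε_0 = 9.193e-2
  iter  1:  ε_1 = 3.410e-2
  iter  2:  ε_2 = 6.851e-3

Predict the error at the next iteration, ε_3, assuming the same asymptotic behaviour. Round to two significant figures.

First estimate the order: p ≈ ln(ε_2/ε_1) / ln(ε_1/ε_0) = ln(6.851e-3/3.410e-2)/ln(3.410e-2/9.193e-2) = ln(0.200909)/ln(0.370934) ≈ 1.6183.
Then ε_3 ≈ ε_2·(ε_2/ε_1)^p = 6.851e-3·(0.200909)^1.6183 = 6.851e-3·0.0744807 ≈ 0.0005103.

5.1e-4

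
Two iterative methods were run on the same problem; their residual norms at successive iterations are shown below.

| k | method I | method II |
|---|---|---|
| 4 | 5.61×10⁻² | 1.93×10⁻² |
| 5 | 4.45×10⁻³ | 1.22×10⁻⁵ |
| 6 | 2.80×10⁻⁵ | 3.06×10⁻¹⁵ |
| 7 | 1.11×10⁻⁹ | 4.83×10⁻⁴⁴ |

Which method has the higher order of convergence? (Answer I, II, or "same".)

Method I: p ≈ ln(1.11×10⁻⁹/2.80×10⁻⁵)/ln(2.80×10⁻⁵/4.45×10⁻³) ≈ 2.00.
Method II: p ≈ ln(4.83×10⁻⁴⁴/3.06×10⁻¹⁵)/ln(3.06×10⁻¹⁵/1.22×10⁻⁵) ≈ 3.00.
Method II has the higher order (≈3.0 vs ≈2.0).

II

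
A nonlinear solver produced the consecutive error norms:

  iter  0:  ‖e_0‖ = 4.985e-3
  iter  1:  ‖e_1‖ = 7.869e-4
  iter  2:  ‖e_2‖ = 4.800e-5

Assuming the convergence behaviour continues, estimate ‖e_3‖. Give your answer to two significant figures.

6.9e-7

First estimate the order: p ≈ ln(‖e_2‖/‖e_1‖) / ln(‖e_1‖/‖e_0‖) = ln(4.800e-5/7.869e-4)/ln(7.869e-4/4.985e-3) = ln(0.0609989)/ln(0.157854) ≈ 1.5150.
Then ‖e_3‖ ≈ ‖e_2‖·(‖e_2‖/‖e_1‖)^p = 4.800e-5·(0.0609989)^1.5150 = 4.800e-5·0.0144465 ≈ 6.934e-07.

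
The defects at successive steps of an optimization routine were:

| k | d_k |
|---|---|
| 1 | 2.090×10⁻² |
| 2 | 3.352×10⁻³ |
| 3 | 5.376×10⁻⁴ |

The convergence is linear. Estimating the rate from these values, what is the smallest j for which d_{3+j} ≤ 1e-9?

8

Rate ρ ≈ d_3/d_2 = 5.376×10⁻⁴/3.352×10⁻³ = 0.1604.
After j more steps, d_{3+j} ≈ 5.376×10⁻⁴·ρ^j; need ρ^j ≤ 1e-9/5.376×10⁻⁴ = 1.86012e-06.
j ≥ ln(1.86012e-06)/ln(0.1604) = -13.1949/-1.83008 = 7.210.
So 8 more iterations are needed.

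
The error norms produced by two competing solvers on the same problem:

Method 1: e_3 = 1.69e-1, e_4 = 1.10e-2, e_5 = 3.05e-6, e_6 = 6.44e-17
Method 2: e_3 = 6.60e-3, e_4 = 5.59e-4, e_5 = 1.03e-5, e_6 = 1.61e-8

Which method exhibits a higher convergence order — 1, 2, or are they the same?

Method 1: p ≈ ln(6.44e-17/3.05e-6)/ln(3.05e-6/1.10e-2) ≈ 3.00.
Method 2: p ≈ ln(1.61e-8/1.03e-5)/ln(1.03e-5/5.59e-4) ≈ 1.62.
Method 1 has the higher order (≈3.0 vs ≈1.6).

1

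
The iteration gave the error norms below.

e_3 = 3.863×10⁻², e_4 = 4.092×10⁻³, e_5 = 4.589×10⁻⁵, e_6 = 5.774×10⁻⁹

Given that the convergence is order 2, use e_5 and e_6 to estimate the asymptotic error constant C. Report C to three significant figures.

C ≈ e_6 / e_5^2
  = 5.774×10⁻⁹ / (4.589×10⁻⁵)^2
  = 5.774×10⁻⁹ / 2.10589e-09 ≈ 2.7418

2.74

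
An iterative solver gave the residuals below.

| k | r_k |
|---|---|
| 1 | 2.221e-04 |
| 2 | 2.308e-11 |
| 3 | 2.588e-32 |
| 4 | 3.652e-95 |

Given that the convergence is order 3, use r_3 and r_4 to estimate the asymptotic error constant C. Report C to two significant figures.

2.1

C ≈ r_4 / r_3^3
  = 3.652e-95 / (2.588e-32)^3
  = 3.652e-95 / 1.73338e-95 ≈ 2.1069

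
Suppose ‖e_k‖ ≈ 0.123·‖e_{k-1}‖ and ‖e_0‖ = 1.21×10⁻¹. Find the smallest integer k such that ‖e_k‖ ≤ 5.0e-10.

After k steps, ‖e_k‖ ≈ 1.21×10⁻¹·0.123^k.
Need 0.123^k ≤ 5.0e-10/1.21×10⁻¹ = 4.13223e-09.
k ≥ ln(4.13223e-09)/ln(0.123) = -19.3044/-2.09557 = 9.212.
Smallest integer k = 10.

10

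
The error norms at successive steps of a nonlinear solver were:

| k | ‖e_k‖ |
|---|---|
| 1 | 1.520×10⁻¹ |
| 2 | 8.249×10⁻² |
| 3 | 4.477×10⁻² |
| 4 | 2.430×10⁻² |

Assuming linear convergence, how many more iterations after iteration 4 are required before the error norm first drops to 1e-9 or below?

28

Rate ρ ≈ ‖e_4‖/‖e_3‖ = 2.430×10⁻²/4.477×10⁻² = 0.5428.
After j more steps, ‖e_{4+j}‖ ≈ 2.430×10⁻²·ρ^j; need ρ^j ≤ 1e-9/2.430×10⁻² = 4.11523e-08.
j ≥ ln(4.11523e-08)/ln(0.5428) = -17.0060/-0.61101 = 27.833.
So 28 more iterations are needed.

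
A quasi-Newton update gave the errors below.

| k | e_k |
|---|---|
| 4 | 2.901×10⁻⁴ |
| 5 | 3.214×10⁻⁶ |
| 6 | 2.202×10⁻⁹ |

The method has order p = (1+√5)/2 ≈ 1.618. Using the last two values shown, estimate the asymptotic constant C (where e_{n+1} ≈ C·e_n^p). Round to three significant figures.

C ≈ e_6 / e_5^1.618
  = 2.202×10⁻⁹ / (3.214×10⁻⁶)^1.618
  = 2.202×10⁻⁹ / 1.29539e-09 ≈ 1.6999

1.70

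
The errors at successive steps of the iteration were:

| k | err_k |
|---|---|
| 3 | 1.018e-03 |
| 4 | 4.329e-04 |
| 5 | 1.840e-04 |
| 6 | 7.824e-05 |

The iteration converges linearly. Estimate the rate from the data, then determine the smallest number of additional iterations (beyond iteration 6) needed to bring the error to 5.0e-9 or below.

Rate ρ ≈ err_6/err_5 = 7.824e-05/1.840e-04 = 0.4252.
After j more steps, err_{6+j} ≈ 7.824e-05·ρ^j; need ρ^j ≤ 5.0e-9/7.824e-05 = 6.39059e-05.
j ≥ ln(6.39059e-05)/ln(0.4252) = -9.6581/-0.85520 = 11.293.
So 12 more iterations are needed.

12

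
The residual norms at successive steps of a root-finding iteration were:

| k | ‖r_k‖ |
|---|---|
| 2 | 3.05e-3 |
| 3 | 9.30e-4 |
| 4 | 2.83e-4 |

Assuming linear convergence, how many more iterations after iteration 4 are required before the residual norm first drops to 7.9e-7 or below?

5

Rate ρ ≈ ‖r_4‖/‖r_3‖ = 2.83e-4/9.30e-4 = 0.3043.
After j more steps, ‖r_{4+j}‖ ≈ 2.83e-4·ρ^j; need ρ^j ≤ 7.9e-7/2.83e-4 = 0.00279152.
j ≥ ln(0.00279152)/ln(0.3043) = -5.8812/-1.18974 = 4.943.
So 5 more iterations are needed.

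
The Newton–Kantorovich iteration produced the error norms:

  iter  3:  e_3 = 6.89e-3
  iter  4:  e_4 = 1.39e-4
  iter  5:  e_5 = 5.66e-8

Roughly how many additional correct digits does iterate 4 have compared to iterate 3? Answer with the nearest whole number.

2

Digits gained ≈ log₁₀(e_3/e_4) = log₁₀(6.89e-3/1.39e-4) = log₁₀(49.5683) ≈ 1.695.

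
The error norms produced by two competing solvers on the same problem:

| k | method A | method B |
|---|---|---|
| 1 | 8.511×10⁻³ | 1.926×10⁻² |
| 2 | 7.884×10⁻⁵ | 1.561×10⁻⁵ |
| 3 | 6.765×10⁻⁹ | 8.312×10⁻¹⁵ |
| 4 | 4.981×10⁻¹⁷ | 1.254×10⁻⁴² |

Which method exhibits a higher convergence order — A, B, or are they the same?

B

Method A: p ≈ ln(4.981×10⁻¹⁷/6.765×10⁻⁹)/ln(6.765×10⁻⁹/7.884×10⁻⁵) ≈ 2.00.
Method B: p ≈ ln(1.254×10⁻⁴²/8.312×10⁻¹⁵)/ln(8.312×10⁻¹⁵/1.561×10⁻⁵) ≈ 3.00.
Method B has the higher order (≈3.0 vs ≈2.0).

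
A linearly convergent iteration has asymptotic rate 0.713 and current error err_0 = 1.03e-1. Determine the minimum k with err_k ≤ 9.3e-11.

After k steps, err_k ≈ 1.03e-1·0.713^k.
Need 0.713^k ≤ 9.3e-11/1.03e-1 = 9.02913e-10.
k ≥ ln(9.02913e-10)/ln(0.713) = -20.8254/-0.33827 = 61.564.
Smallest integer k = 62.

62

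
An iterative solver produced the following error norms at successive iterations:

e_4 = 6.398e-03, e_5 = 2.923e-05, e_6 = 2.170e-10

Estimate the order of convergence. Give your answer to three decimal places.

p ≈ ln(e_6/e_5) / ln(e_5/e_4)
  = ln(2.170e-10/2.923e-05) / ln(2.923e-05/6.398e-03)
  = ln(7.42388e-06) / ln(0.00456862)
  = -11.810809 / -5.388544 ≈ 2.191837

2.192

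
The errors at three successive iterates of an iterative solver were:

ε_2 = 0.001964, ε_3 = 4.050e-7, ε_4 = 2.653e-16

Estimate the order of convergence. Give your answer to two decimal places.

p ≈ ln(ε_4/ε_3) / ln(ε_3/ε_2)
  = ln(2.653e-16/4.050e-7) / ln(4.050e-7/0.001964)
  = ln(6.55062e-10) / ln(0.000206212)
  = -21.14629 / -8.48661 ≈ 2.49172

2.49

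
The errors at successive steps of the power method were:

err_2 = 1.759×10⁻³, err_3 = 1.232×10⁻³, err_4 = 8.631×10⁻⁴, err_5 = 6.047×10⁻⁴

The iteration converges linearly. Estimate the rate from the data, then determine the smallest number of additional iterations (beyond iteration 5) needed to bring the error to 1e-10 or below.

44

Rate ρ ≈ err_5/err_4 = 6.047×10⁻⁴/8.631×10⁻⁴ = 0.7006.
After j more steps, err_{5+j} ≈ 6.047×10⁻⁴·ρ^j; need ρ^j ≤ 1e-10/6.047×10⁻⁴ = 1.65371e-07.
j ≥ ln(1.65371e-07)/ln(0.7006) = -15.6151/-0.35582 = 43.885.
So 44 more iterations are needed.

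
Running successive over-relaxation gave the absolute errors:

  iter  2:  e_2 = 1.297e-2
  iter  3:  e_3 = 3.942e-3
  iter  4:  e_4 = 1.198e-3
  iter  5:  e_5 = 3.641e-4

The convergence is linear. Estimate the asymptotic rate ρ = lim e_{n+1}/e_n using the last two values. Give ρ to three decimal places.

ρ ≈ e_5/e_4 = 3.641e-4/1.198e-3 = 0.30392

0.304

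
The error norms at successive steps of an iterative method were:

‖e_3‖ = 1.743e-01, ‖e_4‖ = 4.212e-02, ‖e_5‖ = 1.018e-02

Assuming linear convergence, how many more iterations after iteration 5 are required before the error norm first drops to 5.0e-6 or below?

6

Rate ρ ≈ ‖e_5‖/‖e_4‖ = 1.018e-02/4.212e-02 = 0.2417.
After j more steps, ‖e_{5+j}‖ ≈ 1.018e-02·ρ^j; need ρ^j ≤ 5.0e-6/1.018e-02 = 0.000491159.
j ≥ ln(0.000491159)/ln(0.2417) = -7.6187/-1.42006 = 5.365.
So 6 more iterations are needed.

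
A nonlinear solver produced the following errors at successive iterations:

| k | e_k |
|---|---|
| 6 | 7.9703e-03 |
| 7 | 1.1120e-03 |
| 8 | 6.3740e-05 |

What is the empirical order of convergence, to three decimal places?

1.452

p ≈ ln(e_8/e_7) / ln(e_7/e_6)
  = ln(6.3740e-05/1.1120e-03) / ln(1.1120e-03/7.9703e-03)
  = ln(0.0573201) / ln(0.139518)
  = -2.859104 / -1.969562 ≈ 1.451645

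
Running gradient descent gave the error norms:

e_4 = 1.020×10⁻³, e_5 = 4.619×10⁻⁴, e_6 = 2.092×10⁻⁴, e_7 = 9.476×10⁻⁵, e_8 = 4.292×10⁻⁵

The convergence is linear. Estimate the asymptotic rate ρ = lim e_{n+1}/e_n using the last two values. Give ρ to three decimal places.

0.453

ρ ≈ e_8/e_7 = 4.292×10⁻⁵/9.476×10⁻⁵ = 0.45293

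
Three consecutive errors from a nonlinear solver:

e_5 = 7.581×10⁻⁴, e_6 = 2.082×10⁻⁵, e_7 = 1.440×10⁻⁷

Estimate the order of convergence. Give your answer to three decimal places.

1.384

p ≈ ln(e_7/e_6) / ln(e_6/e_5)
  = ln(1.440×10⁻⁷/2.082×10⁻⁵) / ln(2.082×10⁻⁵/7.581×10⁻⁴)
  = ln(0.00691643) / ln(0.0274634)
  = -4.973856 / -3.594901 ≈ 1.383586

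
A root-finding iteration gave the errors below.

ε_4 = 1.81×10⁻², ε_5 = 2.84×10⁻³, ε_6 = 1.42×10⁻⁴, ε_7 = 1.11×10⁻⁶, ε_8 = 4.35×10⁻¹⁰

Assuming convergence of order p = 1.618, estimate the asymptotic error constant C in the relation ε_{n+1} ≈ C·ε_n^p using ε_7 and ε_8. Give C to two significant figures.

C ≈ ε_8 / ε_7^1.618
  = 4.35×10⁻¹⁰ / (1.11×10⁻⁶)^1.618
  = 4.35×10⁻¹⁰ / 2.31917e-10 ≈ 1.8757

1.9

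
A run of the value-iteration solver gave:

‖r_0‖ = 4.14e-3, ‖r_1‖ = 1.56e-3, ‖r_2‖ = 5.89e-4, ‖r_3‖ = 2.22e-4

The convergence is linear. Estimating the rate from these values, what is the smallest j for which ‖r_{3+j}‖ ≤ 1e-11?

18

Rate ρ ≈ ‖r_3‖/‖r_2‖ = 2.22e-4/5.89e-4 = 0.3769.
After j more steps, ‖r_{3+j}‖ ≈ 2.22e-4·ρ^j; need ρ^j ≤ 1e-11/2.22e-4 = 4.5045e-08.
j ≥ ln(4.5045e-08)/ln(0.3769) = -16.9156/-0.97578 = 17.335.
So 18 more iterations are needed.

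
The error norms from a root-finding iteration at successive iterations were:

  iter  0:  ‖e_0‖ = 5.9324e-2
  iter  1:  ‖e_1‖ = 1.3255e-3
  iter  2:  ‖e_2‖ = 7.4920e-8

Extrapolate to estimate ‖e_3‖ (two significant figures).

First estimate the order: p ≈ ln(‖e_2‖/‖e_1‖) / ln(‖e_1‖/‖e_0‖) = ln(7.4920e-8/1.3255e-3)/ln(1.3255e-3/5.9324e-2) = ln(5.65221e-05)/ln(0.0223434) ≈ 2.5731.
Then ‖e_3‖ ≈ ‖e_2‖·(‖e_2‖/‖e_1‖)^p = 7.4920e-8·(5.65221e-05)^2.5731 = 7.4920e-8·1.17499e-11 ≈ 8.803e-19.

8.8e-19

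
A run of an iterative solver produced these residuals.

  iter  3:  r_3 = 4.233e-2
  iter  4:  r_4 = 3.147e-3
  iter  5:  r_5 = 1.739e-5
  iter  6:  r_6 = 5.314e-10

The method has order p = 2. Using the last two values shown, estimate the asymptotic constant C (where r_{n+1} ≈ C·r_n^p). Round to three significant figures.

1.76

C ≈ r_6 / r_5^2
  = 5.314e-10 / (1.739e-5)^2
  = 5.314e-10 / 3.02412e-10 ≈ 1.7572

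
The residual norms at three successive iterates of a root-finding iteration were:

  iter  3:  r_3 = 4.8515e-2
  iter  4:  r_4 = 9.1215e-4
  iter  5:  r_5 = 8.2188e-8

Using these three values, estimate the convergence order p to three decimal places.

p ≈ ln(r_5/r_4) / ln(r_4/r_3)
  = ln(8.2188e-8/9.1215e-4) / ln(9.1215e-4/4.8515e-2)
  = ln(9.01036e-05) / ln(0.0188014)
  = -9.314550 / -3.973824 ≈ 2.343976

2.344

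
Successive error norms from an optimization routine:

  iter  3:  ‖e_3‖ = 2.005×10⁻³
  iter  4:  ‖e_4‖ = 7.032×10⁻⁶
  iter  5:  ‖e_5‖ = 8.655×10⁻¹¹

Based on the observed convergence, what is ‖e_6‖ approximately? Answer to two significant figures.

1.3e-20

First estimate the order: p ≈ ln(‖e_5‖/‖e_4‖) / ln(‖e_4‖/‖e_3‖) = ln(8.655×10⁻¹¹/7.032×10⁻⁶)/ln(7.032×10⁻⁶/2.005×10⁻³) = ln(1.2308e-05)/ln(0.00350723) ≈ 1.9999.
Then ‖e_6‖ ≈ ‖e_5‖·(‖e_5‖/‖e_4‖)^p = 8.655×10⁻¹¹·(1.2308e-05)^1.9999 = 8.655×10⁻¹¹·1.51658e-10 ≈ 1.313e-20.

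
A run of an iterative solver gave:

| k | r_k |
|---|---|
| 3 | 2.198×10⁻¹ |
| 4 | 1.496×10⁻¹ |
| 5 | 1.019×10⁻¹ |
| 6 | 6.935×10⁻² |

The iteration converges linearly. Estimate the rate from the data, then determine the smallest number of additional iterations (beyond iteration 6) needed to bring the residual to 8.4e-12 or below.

Rate ρ ≈ r_6/r_5 = 6.935×10⁻²/1.019×10⁻¹ = 0.6806.
After j more steps, r_{6+j} ≈ 6.935×10⁻²·ρ^j; need ρ^j ≤ 8.4e-12/6.935×10⁻² = 1.21125e-10.
j ≥ ln(1.21125e-10)/ln(0.6806) = -22.8342/-0.38478 = 59.344.
So 60 more iterations are needed.

60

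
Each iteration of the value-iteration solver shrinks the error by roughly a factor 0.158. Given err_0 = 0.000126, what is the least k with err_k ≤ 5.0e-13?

After k steps, err_k ≈ 0.000126·0.158^k.
Need 0.158^k ≤ 5.0e-13/0.000126 = 3.96825e-09.
k ≥ ln(3.96825e-09)/ln(0.158) = -19.3449/-1.84516 = 10.484.
Smallest integer k = 11.

11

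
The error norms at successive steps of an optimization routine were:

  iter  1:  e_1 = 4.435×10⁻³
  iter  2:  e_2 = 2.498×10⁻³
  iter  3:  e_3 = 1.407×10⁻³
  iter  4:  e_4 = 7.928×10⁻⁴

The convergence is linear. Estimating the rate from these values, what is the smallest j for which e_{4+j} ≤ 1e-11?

Rate ρ ≈ e_4/e_3 = 7.928×10⁻⁴/1.407×10⁻³ = 0.5635.
After j more steps, e_{4+j} ≈ 7.928×10⁻⁴·ρ^j; need ρ^j ≤ 1e-11/7.928×10⁻⁴ = 1.26135e-08.
j ≥ ln(1.26135e-08)/ln(0.5635) = -18.1885/-0.57359 = 31.710.
So 32 more iterations are needed.

32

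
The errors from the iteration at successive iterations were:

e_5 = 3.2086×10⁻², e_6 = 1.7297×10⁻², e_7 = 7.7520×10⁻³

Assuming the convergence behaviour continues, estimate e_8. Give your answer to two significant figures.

2.7e-3

First estimate the order: p ≈ ln(e_7/e_6) / ln(e_6/e_5) = ln(7.7520×10⁻³/1.7297×10⁻²)/ln(1.7297×10⁻²/3.2086×10⁻²) = ln(0.44817)/ln(0.539082) ≈ 1.2989.
Then e_8 ≈ e_7·(e_7/e_6)^p = 7.7520×10⁻³·(0.44817)^1.2989 = 7.7520×10⁻³·0.352581 ≈ 0.002733.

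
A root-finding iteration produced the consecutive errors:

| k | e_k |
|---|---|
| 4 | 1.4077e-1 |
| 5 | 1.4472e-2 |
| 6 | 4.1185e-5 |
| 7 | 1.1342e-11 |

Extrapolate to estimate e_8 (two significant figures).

1.4e-28

First estimate the order: p ≈ ln(e_7/e_6) / ln(e_6/e_5) = ln(1.1342e-11/4.1185e-5)/ln(4.1185e-5/1.4472e-2) = ln(2.75392e-07)/ln(0.00284584) ≈ 2.5768.
Then e_8 ≈ e_7·(e_7/e_6)^p = 1.1342e-11·(2.75392e-07)^2.5768 = 1.1342e-11·1.24757e-17 ≈ 1.415e-28.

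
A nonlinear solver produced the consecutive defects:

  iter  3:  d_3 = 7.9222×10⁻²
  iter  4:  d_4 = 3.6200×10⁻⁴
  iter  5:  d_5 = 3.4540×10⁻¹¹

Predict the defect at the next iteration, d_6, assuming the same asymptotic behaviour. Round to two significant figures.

3.0e-32

First estimate the order: p ≈ ln(d_5/d_4) / ln(d_4/d_3) = ln(3.4540×10⁻¹¹/3.6200×10⁻⁴)/ln(3.6200×10⁻⁴/7.9222×10⁻²) = ln(9.54144e-08)/ln(0.00456944) ≈ 3.0000.
Then d_6 ≈ d_5·(d_5/d_4)^p = 3.4540×10⁻¹¹·(9.54144e-08)^3.0000 = 3.4540×10⁻¹¹·8.68644e-22 ≈ 3e-32.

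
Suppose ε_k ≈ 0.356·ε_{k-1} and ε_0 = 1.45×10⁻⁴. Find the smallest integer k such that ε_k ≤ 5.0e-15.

24

After k steps, ε_k ≈ 1.45×10⁻⁴·0.356^k.
Need 0.356^k ≤ 5.0e-15/1.45×10⁻⁴ = 3.44828e-11.
k ≥ ln(3.44828e-11)/ln(0.356) = -24.0906/-1.03282 = 23.325.
Smallest integer k = 24.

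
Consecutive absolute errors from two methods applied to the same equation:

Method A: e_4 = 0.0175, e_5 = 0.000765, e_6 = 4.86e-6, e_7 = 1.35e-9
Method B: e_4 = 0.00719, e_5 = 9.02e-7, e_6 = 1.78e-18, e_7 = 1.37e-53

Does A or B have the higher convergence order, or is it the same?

B

Method A: p ≈ ln(1.35e-9/4.86e-6)/ln(4.86e-6/0.000765) ≈ 1.62.
Method B: p ≈ ln(1.37e-53/1.78e-18)/ln(1.78e-18/9.02e-7) ≈ 3.00.
Method B has the higher order (≈3.0 vs ≈1.6).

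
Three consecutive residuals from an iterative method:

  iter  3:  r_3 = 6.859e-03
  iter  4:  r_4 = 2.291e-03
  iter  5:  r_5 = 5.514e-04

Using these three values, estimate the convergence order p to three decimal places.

1.299

p ≈ ln(r_5/r_4) / ln(r_4/r_3)
  = ln(5.514e-04/2.291e-03) / ln(2.291e-03/6.859e-03)
  = ln(0.240681) / ln(0.334014)
  = -1.424283 / -1.096572 ≈ 1.298850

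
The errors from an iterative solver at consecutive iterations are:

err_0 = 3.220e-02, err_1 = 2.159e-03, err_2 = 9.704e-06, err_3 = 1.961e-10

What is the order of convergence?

2

Consecutive ratios: err_3/err_2 = 1.961e-10/9.704e-06 = 2.02082e-05, err_2/err_1 = 9.704e-06/2.159e-03 = 0.00449467.
p ≈ ln(2.02082e-05)/ln(0.00449467) = -10.8094/-5.4049 ≈ 2.00.
So the convergence is quadratic (order 2).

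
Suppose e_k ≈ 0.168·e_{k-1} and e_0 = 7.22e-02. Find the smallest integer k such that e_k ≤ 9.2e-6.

6

After k steps, e_k ≈ 7.22e-02·0.168^k.
Need 0.168^k ≤ 9.2e-6/7.22e-02 = 0.000127424.
k ≥ ln(0.000127424)/ln(0.168) = -8.9680/-1.78379 = 5.027.
Smallest integer k = 6.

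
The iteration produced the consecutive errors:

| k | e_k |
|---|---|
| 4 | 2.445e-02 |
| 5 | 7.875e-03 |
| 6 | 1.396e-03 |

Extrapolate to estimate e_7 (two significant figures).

9.9e-5

First estimate the order: p ≈ ln(e_6/e_5) / ln(e_5/e_4) = ln(1.396e-03/7.875e-03)/ln(7.875e-03/2.445e-02) = ln(0.17727)/ln(0.322086) ≈ 1.5271.
Then e_7 ≈ e_6·(e_6/e_5)^p = 1.396e-03·(0.17727)^1.5271 = 1.396e-03·0.0712182 ≈ 9.942e-05.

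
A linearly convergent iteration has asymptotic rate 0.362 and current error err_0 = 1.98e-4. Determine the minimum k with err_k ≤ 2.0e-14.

After k steps, err_k ≈ 1.98e-4·0.362^k.
Need 0.362^k ≤ 2.0e-14/1.98e-4 = 1.0101e-10.
k ≥ ln(1.0101e-10)/ln(0.362) = -23.0158/-1.01611 = 22.651.
Smallest integer k = 23.

23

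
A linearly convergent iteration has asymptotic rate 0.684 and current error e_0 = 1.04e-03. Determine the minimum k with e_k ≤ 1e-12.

55

After k steps, e_k ≈ 1.04e-03·0.684^k.
Need 0.684^k ≤ 1e-12/1.04e-03 = 9.61538e-10.
k ≥ ln(9.61538e-10)/ln(0.684) = -20.7625/-0.37980 = 54.667.
Smallest integer k = 55.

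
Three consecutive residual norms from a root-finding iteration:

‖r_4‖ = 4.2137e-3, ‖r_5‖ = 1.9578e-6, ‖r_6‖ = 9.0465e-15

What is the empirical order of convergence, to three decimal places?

2.501

p ≈ ln(‖r_6‖/‖r_5‖) / ln(‖r_5‖/‖r_4‖)
  = ln(9.0465e-15/1.9578e-6) / ln(1.9578e-6/4.2137e-3)
  = ln(4.62075e-09) / ln(0.000464627)
  = -19.192709 / -7.674276 ≈ 2.500915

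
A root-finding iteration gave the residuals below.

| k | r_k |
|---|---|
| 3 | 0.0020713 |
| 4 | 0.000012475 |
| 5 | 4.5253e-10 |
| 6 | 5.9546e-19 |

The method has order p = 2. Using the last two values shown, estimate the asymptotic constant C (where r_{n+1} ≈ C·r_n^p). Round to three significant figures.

C ≈ r_6 / r_5^2
  = 5.9546e-19 / (4.5253e-10)^2
  = 5.9546e-19 / 2.04783e-19 ≈ 2.9078

2.91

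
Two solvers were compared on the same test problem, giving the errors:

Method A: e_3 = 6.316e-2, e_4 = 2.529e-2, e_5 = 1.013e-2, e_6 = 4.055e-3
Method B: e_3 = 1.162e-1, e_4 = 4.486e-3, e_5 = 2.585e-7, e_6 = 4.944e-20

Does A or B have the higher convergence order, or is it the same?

Method A: p ≈ ln(4.055e-3/1.013e-2)/ln(1.013e-2/2.529e-2) ≈ 1.00.
Method B: p ≈ ln(4.944e-20/2.585e-7)/ln(2.585e-7/4.486e-3) ≈ 3.00.
Method B has the higher order (≈3.0 vs ≈1.0).

B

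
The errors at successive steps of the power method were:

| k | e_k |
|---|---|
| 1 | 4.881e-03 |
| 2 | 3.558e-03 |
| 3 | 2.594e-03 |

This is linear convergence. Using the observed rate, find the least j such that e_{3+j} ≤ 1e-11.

62

Rate ρ ≈ e_3/e_2 = 2.594e-03/3.558e-03 = 0.7291.
After j more steps, e_{3+j} ≈ 2.594e-03·ρ^j; need ρ^j ≤ 1e-11/2.594e-03 = 3.85505e-09.
j ≥ ln(3.85505e-09)/ln(0.7291) = -19.3739/-0.31594 = 61.321.
So 62 more iterations are needed.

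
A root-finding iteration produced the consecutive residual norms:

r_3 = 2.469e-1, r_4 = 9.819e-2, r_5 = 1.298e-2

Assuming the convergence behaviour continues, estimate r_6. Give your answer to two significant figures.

First estimate the order: p ≈ ln(r_5/r_4) / ln(r_4/r_3) = ln(1.298e-2/9.819e-2)/ln(9.819e-2/2.469e-1) = ln(0.132193)/ln(0.397691) ≈ 2.1945.
Then r_6 ≈ r_5·(r_5/r_4)^p = 1.298e-2·(0.132193)^2.1945 = 1.298e-2·0.0117894 ≈ 0.000153.

1.5e-4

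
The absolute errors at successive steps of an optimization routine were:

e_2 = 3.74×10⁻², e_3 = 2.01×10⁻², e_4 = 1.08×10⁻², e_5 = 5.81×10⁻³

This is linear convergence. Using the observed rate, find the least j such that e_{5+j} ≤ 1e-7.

Rate ρ ≈ e_5/e_4 = 5.81×10⁻³/1.08×10⁻² = 0.5380.
After j more steps, e_{5+j} ≈ 5.81×10⁻³·ρ^j; need ρ^j ≤ 1e-7/5.81×10⁻³ = 1.72117e-05.
j ≥ ln(1.72117e-05)/ln(0.5380) = -10.9699/-0.61990 = 17.696.
So 18 more iterations are needed.

18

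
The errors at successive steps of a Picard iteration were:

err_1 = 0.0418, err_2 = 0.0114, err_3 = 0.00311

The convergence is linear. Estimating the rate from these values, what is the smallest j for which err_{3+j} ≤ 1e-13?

19

Rate ρ ≈ err_3/err_2 = 0.00311/0.0114 = 0.2728.
After j more steps, err_{3+j} ≈ 0.00311·ρ^j; need ρ^j ≤ 1e-13/0.00311 = 3.21543e-11.
j ≥ ln(3.21543e-11)/ln(0.2728) = -24.1605/-1.29902 = 18.599.
So 19 more iterations are needed.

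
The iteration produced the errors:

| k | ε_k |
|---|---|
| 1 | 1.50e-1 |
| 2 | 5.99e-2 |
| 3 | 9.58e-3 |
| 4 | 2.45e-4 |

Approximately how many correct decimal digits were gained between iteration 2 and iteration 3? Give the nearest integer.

1

Digits gained ≈ log₁₀(ε_2/ε_3) = log₁₀(5.99e-2/9.58e-3) = log₁₀(6.25261) ≈ 0.796.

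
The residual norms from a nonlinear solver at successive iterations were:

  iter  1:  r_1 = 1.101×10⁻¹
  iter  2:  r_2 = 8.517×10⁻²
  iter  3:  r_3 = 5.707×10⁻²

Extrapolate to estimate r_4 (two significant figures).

First estimate the order: p ≈ ln(r_3/r_2) / ln(r_2/r_1) = ln(5.707×10⁻²/8.517×10⁻²)/ln(8.517×10⁻²/1.101×10⁻¹) = ln(0.670072)/ln(0.773569) ≈ 1.5594.
Then r_4 ≈ r_3·(r_3/r_2)^p = 5.707×10⁻²·(0.670072)^1.5594 = 5.707×10⁻²·0.535616 ≈ 0.03057.

3.1e-2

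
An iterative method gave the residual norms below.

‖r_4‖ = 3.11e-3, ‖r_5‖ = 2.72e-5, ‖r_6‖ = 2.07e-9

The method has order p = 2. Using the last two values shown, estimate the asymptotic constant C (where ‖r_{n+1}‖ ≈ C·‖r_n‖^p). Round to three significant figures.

C ≈ ‖r_6‖ / ‖r_5‖^2
  = 2.07e-9 / (2.72e-5)^2
  = 2.07e-9 / 7.3984e-10 ≈ 2.7979

2.80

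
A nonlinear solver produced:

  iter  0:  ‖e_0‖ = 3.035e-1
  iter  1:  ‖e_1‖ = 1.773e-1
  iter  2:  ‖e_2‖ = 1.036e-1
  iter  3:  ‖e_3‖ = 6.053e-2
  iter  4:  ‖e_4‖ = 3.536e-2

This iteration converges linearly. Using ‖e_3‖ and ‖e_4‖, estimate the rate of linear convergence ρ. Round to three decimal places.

ρ ≈ ‖e_4‖/‖e_3‖ = 3.536e-2/6.053e-2 = 0.58417

0.584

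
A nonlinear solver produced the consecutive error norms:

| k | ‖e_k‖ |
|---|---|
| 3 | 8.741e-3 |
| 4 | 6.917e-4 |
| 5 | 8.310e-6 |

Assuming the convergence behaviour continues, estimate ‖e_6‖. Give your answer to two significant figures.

3.7e-9

First estimate the order: p ≈ ln(‖e_5‖/‖e_4‖) / ln(‖e_4‖/‖e_3‖) = ln(8.310e-6/6.917e-4)/ln(6.917e-4/8.741e-3) = ln(0.0120139)/ln(0.0791328) ≈ 1.7431.
Then ‖e_6‖ ≈ ‖e_5‖·(‖e_5‖/‖e_4‖)^p = 8.310e-6·(0.0120139)^1.7431 = 8.310e-6·0.000449466 ≈ 3.735e-09.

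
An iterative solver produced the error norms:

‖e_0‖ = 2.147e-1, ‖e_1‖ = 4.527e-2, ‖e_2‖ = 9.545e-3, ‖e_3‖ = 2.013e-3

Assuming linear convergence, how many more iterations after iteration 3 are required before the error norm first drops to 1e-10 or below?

11

Rate ρ ≈ ‖e_3‖/‖e_2‖ = 2.013e-3/9.545e-3 = 0.2109.
After j more steps, ‖e_{3+j}‖ ≈ 2.013e-3·ρ^j; need ρ^j ≤ 1e-10/2.013e-3 = 4.96771e-08.
j ≥ ln(4.96771e-08)/ln(0.2109) = -16.8177/-1.55637 = 10.806.
So 11 more iterations are needed.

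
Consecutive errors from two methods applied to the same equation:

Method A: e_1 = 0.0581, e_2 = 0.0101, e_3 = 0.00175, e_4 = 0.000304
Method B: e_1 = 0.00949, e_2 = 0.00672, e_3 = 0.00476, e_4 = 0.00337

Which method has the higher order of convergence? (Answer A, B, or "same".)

Method A: p ≈ ln(0.000304/0.00175)/ln(0.00175/0.0101) ≈ 1.00.
Method B: p ≈ ln(0.00337/0.00476)/ln(0.00476/0.00672) ≈ 1.00.
Both orders ≈ 1.0 — effectively the same.

same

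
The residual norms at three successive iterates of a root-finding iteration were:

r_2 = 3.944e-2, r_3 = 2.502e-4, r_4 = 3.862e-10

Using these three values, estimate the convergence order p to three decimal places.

2.644

p ≈ ln(r_4/r_3) / ln(r_3/r_2)
  = ln(3.862e-10/2.502e-4) / ln(2.502e-4/3.944e-2)
  = ln(1.54357e-06) / ln(0.00634381)
  = -13.381413 / -5.060276 ≈ 2.644404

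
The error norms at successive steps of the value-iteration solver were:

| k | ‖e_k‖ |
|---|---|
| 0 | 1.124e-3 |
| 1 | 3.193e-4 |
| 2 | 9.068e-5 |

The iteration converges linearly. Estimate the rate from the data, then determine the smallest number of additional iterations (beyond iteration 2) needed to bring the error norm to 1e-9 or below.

Rate ρ ≈ ‖e_2‖/‖e_1‖ = 9.068e-5/3.193e-4 = 0.2840.
After j more steps, ‖e_{2+j}‖ ≈ 9.068e-5·ρ^j; need ρ^j ≤ 1e-9/9.068e-5 = 1.10278e-05.
j ≥ ln(1.10278e-05)/ln(0.2840) = -11.4151/-1.25878 = 9.068.
So 10 more iterations are needed.

10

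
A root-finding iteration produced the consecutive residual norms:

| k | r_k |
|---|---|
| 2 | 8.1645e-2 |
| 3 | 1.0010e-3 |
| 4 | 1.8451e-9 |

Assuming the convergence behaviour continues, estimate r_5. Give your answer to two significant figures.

First estimate the order: p ≈ ln(r_4/r_3) / ln(r_3/r_2) = ln(1.8451e-9/1.0010e-3)/ln(1.0010e-3/8.1645e-2) = ln(1.84326e-06)/ln(0.0122604) ≈ 3.0000.
Then r_5 ≈ r_4·(r_4/r_3)^p = 1.8451e-9·(1.84326e-06)^3.0000 = 1.8451e-9·6.26267e-18 ≈ 1.156e-26.

1.2e-26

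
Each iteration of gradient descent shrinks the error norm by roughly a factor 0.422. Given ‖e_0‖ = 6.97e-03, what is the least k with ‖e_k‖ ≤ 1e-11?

After k steps, ‖e_k‖ ≈ 6.97e-03·0.422^k.
Need 0.422^k ≤ 1e-11/6.97e-03 = 1.43472e-09.
k ≥ ln(1.43472e-09)/ln(0.422) = -20.3623/-0.86275 = 23.602.
Smallest integer k = 24.

24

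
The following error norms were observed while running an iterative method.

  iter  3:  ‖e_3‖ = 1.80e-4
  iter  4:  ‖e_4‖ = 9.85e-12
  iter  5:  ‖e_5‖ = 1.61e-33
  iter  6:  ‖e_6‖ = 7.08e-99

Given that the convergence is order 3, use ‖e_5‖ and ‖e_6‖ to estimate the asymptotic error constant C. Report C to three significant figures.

1.70

C ≈ ‖e_6‖ / ‖e_5‖^3
  = 7.08e-99 / (1.61e-33)^3
  = 7.08e-99 / 4.17328e-99 ≈ 1.6965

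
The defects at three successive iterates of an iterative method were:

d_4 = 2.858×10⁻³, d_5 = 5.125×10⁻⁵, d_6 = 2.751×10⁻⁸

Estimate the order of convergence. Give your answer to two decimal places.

p ≈ ln(d_6/d_5) / ln(d_5/d_4)
  = ln(2.751×10⁻⁸/5.125×10⁻⁵) / ln(5.125×10⁻⁵/2.858×10⁻³)
  = ln(0.00053678) / ln(0.0179321)
  = -7.52992 / -4.02116 ≈ 1.87257

1.87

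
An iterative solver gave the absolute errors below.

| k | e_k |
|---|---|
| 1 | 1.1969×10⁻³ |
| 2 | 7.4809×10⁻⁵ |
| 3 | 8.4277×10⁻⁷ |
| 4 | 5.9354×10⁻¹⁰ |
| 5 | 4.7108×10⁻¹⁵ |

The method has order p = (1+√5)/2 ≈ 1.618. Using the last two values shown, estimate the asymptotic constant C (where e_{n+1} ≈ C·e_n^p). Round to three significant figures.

4.00

C ≈ e_5 / e_4^1.618
  = 4.7108×10⁻¹⁵ / (5.9354×10⁻¹⁰)^1.618
  = 4.7108×10⁻¹⁵ / 1.17881e-15 ≈ 3.9962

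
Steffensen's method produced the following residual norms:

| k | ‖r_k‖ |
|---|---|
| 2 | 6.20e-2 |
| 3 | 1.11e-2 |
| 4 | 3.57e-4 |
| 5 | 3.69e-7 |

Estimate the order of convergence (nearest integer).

Consecutive ratios: ‖r_5‖/‖r_4‖ = 3.69e-7/3.57e-4 = 0.00103361, ‖r_4‖/‖r_3‖ = 3.57e-4/1.11e-2 = 0.0321622.
p ≈ ln(0.00103361)/ln(0.0321622) = -6.8747/-3.4370 ≈ 2.00.
So the convergence is quadratic (order 2).

2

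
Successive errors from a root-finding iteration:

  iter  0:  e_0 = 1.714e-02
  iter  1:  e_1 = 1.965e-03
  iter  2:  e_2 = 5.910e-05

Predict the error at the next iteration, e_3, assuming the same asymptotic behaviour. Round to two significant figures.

2.0e-7

First estimate the order: p ≈ ln(e_2/e_1) / ln(e_1/e_0) = ln(5.910e-05/1.965e-03)/ln(1.965e-03/1.714e-02) = ln(0.0300763)/ln(0.114644) ≈ 1.6178.
Then e_3 ≈ e_2·(e_2/e_1)^p = 5.910e-05·(0.0300763)^1.6178 = 5.910e-05·0.00345201 ≈ 2.04e-07.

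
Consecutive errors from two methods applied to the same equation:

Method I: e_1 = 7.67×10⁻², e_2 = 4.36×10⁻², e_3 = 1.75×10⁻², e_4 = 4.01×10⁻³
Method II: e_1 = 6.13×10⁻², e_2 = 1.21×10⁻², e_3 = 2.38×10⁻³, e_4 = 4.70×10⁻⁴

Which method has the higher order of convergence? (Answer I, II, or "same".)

Method I: p ≈ ln(4.01×10⁻³/1.75×10⁻²)/ln(1.75×10⁻²/4.36×10⁻²) ≈ 1.61.
Method II: p ≈ ln(4.70×10⁻⁴/2.38×10⁻³)/ln(2.38×10⁻³/1.21×10⁻²) ≈ 1.00.
Method I has the higher order (≈1.6 vs ≈1.0).

I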